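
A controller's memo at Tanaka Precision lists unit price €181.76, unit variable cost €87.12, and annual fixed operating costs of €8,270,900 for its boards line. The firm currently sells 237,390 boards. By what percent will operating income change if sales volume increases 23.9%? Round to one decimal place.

+37.8%

At 237,390 units, contribution = 237,390 × €94.64 = €22,466,589.60.
EBIT = €22,466,589.60 − €8,270,900 = €14,195,689.60.
So DOL = total CM / EBIT = €22,466,589.60 / €14,195,689.60 = 1.5826.
Operating income changes by 1.5826 × +23.9% = +37.8%.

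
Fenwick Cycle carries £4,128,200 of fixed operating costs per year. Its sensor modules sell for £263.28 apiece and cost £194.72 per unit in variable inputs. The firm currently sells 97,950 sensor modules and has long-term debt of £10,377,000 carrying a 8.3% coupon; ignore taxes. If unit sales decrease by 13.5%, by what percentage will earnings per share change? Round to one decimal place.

-52.5%

Total contribution margin = 97,950 × £68.56 = £6,715,452.00.
EBIT = £6,715,452.00 − £4,128,200 = £2,587,252.00.
Interest = £861,291.00, so EBIT − I = £1,725,961.00.
DCL = total CM / (EBIT − I) = £6,715,452.00 / £1,725,961.00 = 3.8908.
%ΔEPS = DCL × %ΔSales = 3.8908 × -13.5% = -52.5%.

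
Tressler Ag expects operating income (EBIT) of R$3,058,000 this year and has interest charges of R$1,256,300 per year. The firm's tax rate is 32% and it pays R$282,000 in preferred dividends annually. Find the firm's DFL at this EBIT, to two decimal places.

Interest = R$1,256,300.00.
Preferred dividends grossed up pre-tax: R$282,000 / (1 − 0.32) = R$414,705.88.
DFL = EBIT ÷ [EBIT − I − D_p/(1−t)] = R$3,058,000 ÷ [R$3,058,000 − R$1,256,300.00 − R$414,705.88] = R$3,058,000 ÷ R$1,386,994.12 = 2.2048.

2.20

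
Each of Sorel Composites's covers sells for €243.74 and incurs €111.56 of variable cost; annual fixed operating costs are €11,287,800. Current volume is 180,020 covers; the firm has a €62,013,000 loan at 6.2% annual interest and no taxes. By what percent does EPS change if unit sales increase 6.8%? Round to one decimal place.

+18.7%

Contribution at this volume is 180,020 × €132.18 = €23,795,043.60.
Operating income = contribution − fixed costs = €23,795,043.60 − €11,287,800 = €12,507,243.60.
After interest of €3,844,806.00, pre-tax earnings = €8,662,437.60.
Degree of combined leverage = contribution ÷ (EBIT − I) = €23,795,043.60 ÷ €8,662,437.60 = 2.7469.
EPS therefore changes by 2.7469 × (+6.8%) = +18.7%.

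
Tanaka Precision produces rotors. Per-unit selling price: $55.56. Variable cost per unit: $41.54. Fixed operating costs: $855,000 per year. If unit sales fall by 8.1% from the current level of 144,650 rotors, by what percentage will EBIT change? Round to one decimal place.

Contribution at this volume is 144,650 × $14.02 = $2,027,993.00.
Operating income = contribution − fixed costs = $2,027,993.00 − $855,000 = $1,172,993.00.
Degree of operating leverage = $2,027,993.00 / $1,172,993.00 = 1.7289.
%ΔEBIT = DOL × %ΔSales = 1.7289 × -8.1% = -14.0%.

-14.0%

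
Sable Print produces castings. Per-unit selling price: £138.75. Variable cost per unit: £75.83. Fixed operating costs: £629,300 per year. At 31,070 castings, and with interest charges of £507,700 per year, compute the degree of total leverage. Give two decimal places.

Total contribution margin = 31,070 × £62.92 = £1,954,924.40.
Operating income = contribution − fixed costs = £1,954,924.40 − £629,300 = £1,325,624.40. Interest = £507,700.00, so EBIT − I = £817,924.40.
DCL = contribution ÷ (EBIT − I) = £1,954,924.40 ÷ £817,924.40 = 2.3901.

2.39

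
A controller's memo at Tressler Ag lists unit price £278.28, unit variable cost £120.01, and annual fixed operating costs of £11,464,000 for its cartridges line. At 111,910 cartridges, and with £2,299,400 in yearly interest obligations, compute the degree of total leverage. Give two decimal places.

4.49

Contribution at this volume is 111,910 × £158.27 = £17,711,995.70.
EBIT = £17,711,995.70 − £11,464,000 = £6,247,995.70. Interest = £2,299,400.00.
DOL = £17,711,995.70 ÷ £6,247,995.70 = 2.8348; DFL = £6,247,995.70 ÷ £3,948,595.70 = 1.5823.
DCL = DOL × DFL = 2.8348 × 1.5823 = 4.4855.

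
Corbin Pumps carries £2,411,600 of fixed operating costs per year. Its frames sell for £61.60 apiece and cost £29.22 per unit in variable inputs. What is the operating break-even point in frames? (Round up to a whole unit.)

Unit CM = price − variable cost = £61.60 − £29.22 = £32.38.
Units to break even: £2,411,600 ÷ £32.38 = 74,478.07, rounded up to 74,479.

74,479 frames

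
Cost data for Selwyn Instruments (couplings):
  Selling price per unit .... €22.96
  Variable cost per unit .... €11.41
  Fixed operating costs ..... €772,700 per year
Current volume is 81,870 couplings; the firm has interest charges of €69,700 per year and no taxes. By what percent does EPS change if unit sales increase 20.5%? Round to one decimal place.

Total contribution margin = 81,870 × €11.55 = €945,598.50.
Subtracting fixed costs: EBIT = €945,598.50 − €772,700 = €172,898.50.
After interest of €69,700.00, pre-tax earnings = €103,198.50.
Degree of combined leverage = contribution ÷ (EBIT − I) = €945,598.50 ÷ €103,198.50 = 9.1629.
%ΔEPS = DCL × %ΔSales = 9.1629 × +20.5% = +187.8%.

+187.8%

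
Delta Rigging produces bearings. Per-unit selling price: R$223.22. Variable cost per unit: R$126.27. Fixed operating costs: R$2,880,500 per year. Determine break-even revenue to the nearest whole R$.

R$6,632,132

CM per unit = R$223.22 − R$126.27 = R$96.95; CM ratio = R$96.95 / R$223.22 = 0.4343.
Break-even sales = FC ÷ CM ratio = R$2,880,500 × R$223.22 / R$96.95 = R$6,632,132.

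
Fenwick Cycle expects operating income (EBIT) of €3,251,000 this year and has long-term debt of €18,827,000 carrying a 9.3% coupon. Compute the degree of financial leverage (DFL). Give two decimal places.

2.17

Annual interest charges come to €1,750,911.00.
Degree of financial leverage = EBIT / (EBIT − interest) = €3,251,000 / €1,500,089.00 = 2.1672.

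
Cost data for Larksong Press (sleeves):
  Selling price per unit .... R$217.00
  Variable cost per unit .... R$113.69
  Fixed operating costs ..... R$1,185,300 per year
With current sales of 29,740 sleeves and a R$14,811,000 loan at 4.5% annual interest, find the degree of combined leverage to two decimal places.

Contribution at this volume is 29,740 × R$103.31 = R$3,072,439.40.
EBIT = R$3,072,439.40 − R$1,185,300 = R$1,887,139.40. Interest = R$666,495.00, so EBIT − I = R$1,220,644.40.
DCL = contribution ÷ (EBIT − I) = R$3,072,439.40 ÷ R$1,220,644.40 = 2.5171.

2.52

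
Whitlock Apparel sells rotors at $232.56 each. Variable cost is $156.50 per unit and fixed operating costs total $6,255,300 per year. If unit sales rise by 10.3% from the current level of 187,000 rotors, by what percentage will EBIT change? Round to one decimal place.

+18.4%

Total contribution margin = 187,000 × $76.06 = $14,223,220.00.
EBIT = $14,223,220.00 − $6,255,300 = $7,967,920.00.
DOL = contribution ÷ EBIT = $14,223,220.00 ÷ $7,967,920.00 = 1.7851.
%ΔEBIT = DOL × %ΔSales = 1.7851 × +10.3% = +18.4%.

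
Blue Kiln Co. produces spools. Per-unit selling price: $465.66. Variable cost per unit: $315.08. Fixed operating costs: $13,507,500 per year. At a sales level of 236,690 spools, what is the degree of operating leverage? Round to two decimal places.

Contribution at this volume is 236,690 × $150.58 = $35,640,780.20.
EBIT = $35,640,780.20 − $13,507,500 = $22,133,280.20.
So DOL = total CM / EBIT = $35,640,780.20 / $22,133,280.20 = 1.6103.

1.61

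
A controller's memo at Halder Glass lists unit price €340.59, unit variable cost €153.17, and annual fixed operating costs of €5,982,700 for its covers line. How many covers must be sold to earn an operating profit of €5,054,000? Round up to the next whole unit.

58,888 covers

Contribution margin per unit = €340.59 − €153.17 = €187.42.
Need Q such that Q × €187.42 − €5,982,700 = €5,054,000, i.e. Q = €11,036,700 / €187.42 = 58,887.53 → 58,888.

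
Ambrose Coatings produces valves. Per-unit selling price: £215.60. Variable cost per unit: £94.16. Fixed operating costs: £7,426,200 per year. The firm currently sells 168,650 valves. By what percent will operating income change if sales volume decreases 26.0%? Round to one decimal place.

-40.8%

Contribution at this volume is 168,650 × £121.44 = £20,480,856.00.
Operating income = contribution − fixed costs = £20,480,856.00 − £7,426,200 = £13,054,656.00.
So DOL = total CM / EBIT = £20,480,856.00 / £13,054,656.00 = 1.5689.
Operating income changes by 1.5689 × -26.0% = -40.8%.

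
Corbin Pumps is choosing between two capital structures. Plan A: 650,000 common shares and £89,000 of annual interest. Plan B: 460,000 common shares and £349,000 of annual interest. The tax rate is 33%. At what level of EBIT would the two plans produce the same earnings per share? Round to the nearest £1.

£978,474

Set EPS_A = EPS_B: (EBIT − £89,000)(1 − 0.33) ÷ 650,000 = (EBIT − £349,000)(1 − 0.33) ÷ 460,000.
Cancelling (1 − t) and cross-multiplying: 460,000·(EBIT − 89,000) = 650,000·(EBIT − 349,000).
Solving, EBIT = (349,000·650,000 − 89,000·460,000) / (650,000 − 460,000) = 185,910,000,000 / 190,000 = 978,473.68.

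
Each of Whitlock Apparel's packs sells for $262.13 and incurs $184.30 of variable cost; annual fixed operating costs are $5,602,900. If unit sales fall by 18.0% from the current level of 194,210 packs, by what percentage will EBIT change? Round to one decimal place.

Contribution at this volume is 194,210 × $77.83 = $15,115,364.30.
Operating income = contribution − fixed costs = $15,115,364.30 − $5,602,900 = $9,512,464.30.
So DOL = total CM / EBIT = $15,115,364.30 / $9,512,464.30 = 1.5890.
%ΔEBIT = DOL × %ΔSales = 1.5890 × -18.0% = -28.6%.

-28.6%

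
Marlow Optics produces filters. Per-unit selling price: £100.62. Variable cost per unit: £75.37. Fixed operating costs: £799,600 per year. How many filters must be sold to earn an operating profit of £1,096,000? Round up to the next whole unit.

75,074 filters

Unit CM = price − variable cost = £100.62 − £75.37 = £25.25.
Units = (FC + target) / CM = (£799,600 + £1,096,000) / £25.25 = 75,073.27, so 75,074 filters.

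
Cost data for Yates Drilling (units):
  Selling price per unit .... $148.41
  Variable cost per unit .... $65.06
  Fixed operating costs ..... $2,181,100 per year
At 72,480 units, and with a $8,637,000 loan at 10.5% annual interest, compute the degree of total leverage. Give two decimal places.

Total contribution margin = 72,480 × $83.35 = $6,041,208.00.
Subtracting fixed costs: EBIT = $6,041,208.00 − $2,181,100 = $3,860,108.00. Interest = $906,885.00, so EBIT − I = $2,953,223.00.
Degree of total leverage = total CM / (EBIT − interest) = $6,041,208.00 / $2,953,223.00 = 2.0456.

2.05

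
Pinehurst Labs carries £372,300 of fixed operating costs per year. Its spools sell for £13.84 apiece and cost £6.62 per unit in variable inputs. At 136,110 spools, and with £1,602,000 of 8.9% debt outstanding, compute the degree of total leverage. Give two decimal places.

At 136,110 units, contribution = 136,110 × £7.22 = £982,714.20.
Operating income = contribution − fixed costs = £982,714.20 − £372,300 = £610,414.20. Interest = £142,578.00.
DOL = £982,714.20 ÷ £610,414.20 = 1.6099; DFL = £610,414.20 ÷ £467,836.20 = 1.3048.
Combined leverage = 1.6099 × 1.3048 = 2.1006.

2.10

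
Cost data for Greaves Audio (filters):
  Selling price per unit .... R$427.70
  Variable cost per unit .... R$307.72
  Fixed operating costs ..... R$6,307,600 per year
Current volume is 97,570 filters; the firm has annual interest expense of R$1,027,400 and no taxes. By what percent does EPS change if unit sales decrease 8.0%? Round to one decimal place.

Contribution at this volume is 97,570 × R$119.98 = R$11,706,448.60.
EBIT = R$11,706,448.60 − R$6,307,600 = R$5,398,848.60.
After interest of R$1,027,400.00, pre-tax earnings = R$4,371,448.60.
Degree of combined leverage = contribution ÷ (EBIT − I) = R$11,706,448.60 ÷ R$4,371,448.60 = 2.6779.
EPS therefore changes by 2.6779 × (-8.0%) = -21.4%.

-21.4%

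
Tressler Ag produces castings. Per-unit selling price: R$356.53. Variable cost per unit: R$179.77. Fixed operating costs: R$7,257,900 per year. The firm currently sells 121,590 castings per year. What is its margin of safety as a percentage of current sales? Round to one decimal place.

66.2%

Contribution margin per unit = R$356.53 − R$179.77 = R$176.76. Break-even units = R$7,257,900 ÷ R$176.76 = 41,060.76; break-even revenue = 41,060.76 × R$356.53 = R$14,639,392.89.
Actual sales revenue = 121,590 × R$356.53 = R$43,350,482.70.
Margin of safety = (R$43,350,482.70 − R$14,639,392.89) ÷ R$43,350,482.70 = 66.2%.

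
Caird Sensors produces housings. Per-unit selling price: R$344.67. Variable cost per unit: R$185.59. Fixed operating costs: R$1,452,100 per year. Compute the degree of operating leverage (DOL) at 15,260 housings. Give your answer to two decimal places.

2.49

Total contribution margin = 15,260 × R$159.08 = R$2,427,560.80.
EBIT = R$2,427,560.80 − R$1,452,100 = R$975,460.80.
DOL = contribution ÷ EBIT = R$2,427,560.80 ÷ R$975,460.80 = 2.4886.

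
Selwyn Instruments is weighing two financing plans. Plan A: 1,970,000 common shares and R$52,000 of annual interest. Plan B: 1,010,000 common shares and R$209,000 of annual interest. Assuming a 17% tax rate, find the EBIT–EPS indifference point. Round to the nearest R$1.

At indifference, (EBIT − 52,000)(1 − t)/1,970,000 = (EBIT − 209,000)(1 − t)/1,010,000.
Cancelling (1 − t) and cross-multiplying: 1,010,000·(EBIT − 52,000) = 1,970,000·(EBIT − 209,000).
Solving, EBIT = (209,000·1,970,000 − 52,000·1,010,000) / (1,970,000 − 1,010,000) = 359,210,000,000 / 960,000 = 374,177.08.

R$374,177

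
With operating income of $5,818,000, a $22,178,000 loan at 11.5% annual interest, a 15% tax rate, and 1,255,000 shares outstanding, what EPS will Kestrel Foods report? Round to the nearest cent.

$2.21

Interest = $2,550,470.00, so EBT = $5,818,000 − $2,550,470.00 = $3,267,530.00.
Net income = $3,267,530.00 × (1 − 0.15) = $2,777,400.50.
Per share: $2,777,400.50 / 1,255,000 shares = $2.21.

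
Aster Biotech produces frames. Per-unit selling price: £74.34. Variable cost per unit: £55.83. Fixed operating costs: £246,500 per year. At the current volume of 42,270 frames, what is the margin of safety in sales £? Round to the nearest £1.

£2,152,357

Each unit contributes £74.34 − £55.83 = £18.51. Break-even units = £246,500 ÷ £18.51 = 13,317.13; break-even revenue = 13,317.13 × £74.34 = £989,995.14.
Actual sales revenue = 42,270 × £74.34 = £3,142,351.80.
Margin of safety = £3,142,351.80 − £989,995.14 = £2,152,357.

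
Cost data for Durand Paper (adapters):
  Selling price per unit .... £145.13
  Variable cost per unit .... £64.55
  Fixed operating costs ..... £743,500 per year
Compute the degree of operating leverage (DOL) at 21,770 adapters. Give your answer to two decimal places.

At 21,770 units, contribution = 21,770 × £80.58 = £1,754,226.60.
EBIT = £1,754,226.60 − £743,500 = £1,010,726.60.
So DOL = total CM / EBIT = £1,754,226.60 / £1,010,726.60 = 1.7356.

1.74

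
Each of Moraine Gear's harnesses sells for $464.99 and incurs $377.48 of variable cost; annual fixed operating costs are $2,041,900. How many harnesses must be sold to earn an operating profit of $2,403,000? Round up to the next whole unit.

Unit CM = price − variable cost = $464.99 − $377.48 = $87.51.
Need Q such that Q × $87.51 − $2,041,900 = $2,403,000, i.e. Q = $4,444,900 / $87.51 = 50,793.05 → 50,794.

50,794 harnesses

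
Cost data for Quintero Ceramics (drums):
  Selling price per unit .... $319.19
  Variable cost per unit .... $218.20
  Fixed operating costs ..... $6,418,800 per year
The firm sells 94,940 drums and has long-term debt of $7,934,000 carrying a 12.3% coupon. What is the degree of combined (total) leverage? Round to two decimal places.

4.37

Total contribution margin = 94,940 × $100.99 = $9,587,990.60.
Subtracting fixed costs: EBIT = $9,587,990.60 − $6,418,800 = $3,169,190.60. Interest = $975,882.00.
DOL = $9,587,990.60 ÷ $3,169,190.60 = 3.0254; DFL = $3,169,190.60 ÷ $2,193,308.60 = 1.4449.
DCL = DOL × DFL = 3.0254 × 1.4449 = 4.3714.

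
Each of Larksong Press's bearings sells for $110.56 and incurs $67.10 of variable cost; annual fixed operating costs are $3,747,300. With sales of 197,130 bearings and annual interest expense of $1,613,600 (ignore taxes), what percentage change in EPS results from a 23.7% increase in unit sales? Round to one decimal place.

At 197,130 units, contribution = 197,130 × $43.46 = $8,567,269.80.
EBIT = $8,567,269.80 − $3,747,300 = $4,819,969.80.
After interest of $1,613,600.00, pre-tax earnings = $3,206,369.80.
Degree of combined leverage = contribution ÷ (EBIT − I) = $8,567,269.80 ÷ $3,206,369.80 = 2.6720.
EPS therefore changes by 2.6720 × (+23.7%) = +63.3%.

+63.3%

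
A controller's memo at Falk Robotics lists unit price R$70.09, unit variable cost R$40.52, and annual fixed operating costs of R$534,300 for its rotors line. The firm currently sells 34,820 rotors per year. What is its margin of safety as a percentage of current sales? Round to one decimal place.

Each unit contributes R$70.09 − R$40.52 = R$29.57. Break-even units = R$534,300 ÷ R$29.57 = 18,068.99; break-even revenue = 18,068.99 × R$70.09 = R$1,266,455.43.
Actual sales revenue = 34,820 × R$70.09 = R$2,440,533.80.
Margin of safety = (R$2,440,533.80 − R$1,266,455.43) ÷ R$2,440,533.80 = 48.1%.

48.1%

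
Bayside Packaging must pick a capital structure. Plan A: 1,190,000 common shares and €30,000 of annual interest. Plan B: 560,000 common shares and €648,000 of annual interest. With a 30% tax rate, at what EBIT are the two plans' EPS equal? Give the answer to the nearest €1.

€1,197,333

Set EPS_A = EPS_B: (EBIT − €30,000)(1 − 0.30) ÷ 1,190,000 = (EBIT − €648,000)(1 − 0.30) ÷ 560,000.
The (1 − t) factor cancels: (EBIT − 30,000) × 560,000 = (EBIT − 648,000) × 1,190,000.
Solving, EBIT = (648,000·1,190,000 − 30,000·560,000) / (1,190,000 − 560,000) = 754,320,000,000 / 630,000 = 1,197,333.33.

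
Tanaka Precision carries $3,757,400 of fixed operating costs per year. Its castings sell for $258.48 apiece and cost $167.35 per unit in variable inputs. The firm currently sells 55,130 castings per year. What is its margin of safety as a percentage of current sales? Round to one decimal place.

Each unit contributes $258.48 − $167.35 = $91.13. Break-even units = $3,757,400 ÷ $91.13 = 41,231.21; break-even revenue = 41,231.21 × $258.48 = $10,657,442.69.
Current sales = 55,130 × $258.48 = $14,250,002.40.
Margin of safety = ($14,250,002.40 − $10,657,442.69) ÷ $14,250,002.40 = 25.2%.

25.2%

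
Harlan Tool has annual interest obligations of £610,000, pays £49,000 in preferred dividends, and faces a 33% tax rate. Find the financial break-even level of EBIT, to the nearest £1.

Grossing the preferred dividend up to pre-tax terms: £49,000 / (1 − 0.33) = £73,134.33.
EPS = 0 when EBIT covers interest plus the pre-tax preferred burden: £610,000 + £73,134.33 = £683,134.33.

£683,134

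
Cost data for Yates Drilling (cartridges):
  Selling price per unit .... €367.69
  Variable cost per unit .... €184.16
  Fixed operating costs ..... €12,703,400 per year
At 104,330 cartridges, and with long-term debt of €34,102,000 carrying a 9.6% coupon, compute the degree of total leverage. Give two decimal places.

Total contribution margin = 104,330 × €183.53 = €19,147,684.90.
EBIT = €19,147,684.90 − €12,703,400 = €6,444,284.90. Interest = €3,273,792.00.
DOL = €19,147,684.90 ÷ €6,444,284.90 = 2.9713; DFL = €6,444,284.90 ÷ €3,170,492.90 = 2.0326.
DCL = DOL × DFL = 2.9713 × 2.0326 = 6.0395.

6.04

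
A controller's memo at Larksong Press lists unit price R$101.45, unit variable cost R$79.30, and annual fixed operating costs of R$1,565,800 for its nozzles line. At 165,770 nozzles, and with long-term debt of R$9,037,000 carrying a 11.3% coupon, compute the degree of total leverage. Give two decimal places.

At 165,770 units, contribution = 165,770 × R$22.15 = R$3,671,805.50.
EBIT = R$3,671,805.50 − R$1,565,800 = R$2,106,005.50. Interest = R$1,021,181.00.
DOL = R$3,671,805.50 ÷ R$2,106,005.50 = 1.7435; DFL = R$2,106,005.50 ÷ R$1,084,824.50 = 1.9413.
Combined leverage = 1.7435 × 1.9413 = 3.3847.

3.38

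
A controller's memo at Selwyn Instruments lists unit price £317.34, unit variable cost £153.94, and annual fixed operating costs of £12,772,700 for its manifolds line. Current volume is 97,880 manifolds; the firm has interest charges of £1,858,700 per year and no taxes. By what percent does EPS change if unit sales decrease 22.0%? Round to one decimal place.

Total contribution margin = 97,880 × £163.40 = £15,993,592.00.
EBIT = £15,993,592.00 − £12,772,700 = £3,220,892.00.
After interest of £1,858,700.00, pre-tax earnings = £1,362,192.00.
DCL = total CM / (EBIT − I) = £15,993,592.00 / £1,362,192.00 = 11.7411.
EPS therefore changes by 11.7411 × (-22.0%) = -258.3%.

-258.3%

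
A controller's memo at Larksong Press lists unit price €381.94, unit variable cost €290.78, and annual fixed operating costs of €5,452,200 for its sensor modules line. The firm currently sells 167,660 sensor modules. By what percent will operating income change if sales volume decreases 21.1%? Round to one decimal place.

Contribution at this volume is 167,660 × €91.16 = €15,283,885.60.
Subtracting fixed costs: EBIT = €15,283,885.60 − €5,452,200 = €9,831,685.60.
Degree of operating leverage = €15,283,885.60 / €9,831,685.60 = 1.5546.
Operating income changes by 1.5546 × -21.1% = -32.8%.

-32.8%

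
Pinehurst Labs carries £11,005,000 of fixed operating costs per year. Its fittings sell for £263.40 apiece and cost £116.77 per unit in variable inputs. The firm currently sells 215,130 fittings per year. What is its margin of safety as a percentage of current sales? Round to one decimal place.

Contribution margin per unit = £263.40 − £116.77 = £146.63. Break-even units = £11,005,000 ÷ £146.63 = 75,052.85; break-even revenue = 75,052.85 × £263.40 = £19,768,921.78.
Current sales = 215,130 × £263.40 = £56,665,242.00.
Margin of safety = (£56,665,242.00 − £19,768,921.78) ÷ £56,665,242.00 = 65.1%.

65.1%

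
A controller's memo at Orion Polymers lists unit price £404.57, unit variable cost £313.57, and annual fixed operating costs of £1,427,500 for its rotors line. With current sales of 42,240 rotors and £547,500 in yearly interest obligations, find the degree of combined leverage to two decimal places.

2.06

Total contribution margin = 42,240 × £91.00 = £3,843,840.00.
Subtracting fixed costs: EBIT = £3,843,840.00 − £1,427,500 = £2,416,340.00. Interest = £547,500.00, so EBIT − I = £1,868,840.00.
DCL = contribution ÷ (EBIT − I) = £3,843,840.00 ÷ £1,868,840.00 = 2.0568.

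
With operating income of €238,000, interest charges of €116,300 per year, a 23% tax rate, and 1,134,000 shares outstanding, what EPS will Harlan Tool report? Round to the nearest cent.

€0.08

Pre-tax income = €238,000 − €116,300.00 = €121,700.00.
Net income = €121,700.00 × (1 − 0.23) = €93,709.00.
EPS = €93,709.00 ÷ 1,134,000 = €0.08.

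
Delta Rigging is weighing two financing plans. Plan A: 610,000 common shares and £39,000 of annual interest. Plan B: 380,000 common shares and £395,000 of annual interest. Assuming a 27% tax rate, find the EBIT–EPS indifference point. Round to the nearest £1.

Set EPS_A = EPS_B: (EBIT − £39,000)(1 − 0.27) ÷ 610,000 = (EBIT − £395,000)(1 − 0.27) ÷ 380,000.
Cancelling (1 − t) and cross-multiplying: 380,000·(EBIT − 39,000) = 610,000·(EBIT − 395,000).
EBIT × (610,000 − 380,000) = 395,000 × 610,000 − 39,000 × 380,000 = 226,130,000,000, so EBIT = 226,130,000,000 ÷ 230,000 = 983,173.91.

£983,174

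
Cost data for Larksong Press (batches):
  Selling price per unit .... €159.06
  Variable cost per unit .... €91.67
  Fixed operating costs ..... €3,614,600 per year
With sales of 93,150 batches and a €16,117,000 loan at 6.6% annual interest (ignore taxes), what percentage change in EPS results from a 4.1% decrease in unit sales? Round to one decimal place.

Contribution at this volume is 93,150 × €67.39 = €6,277,378.50.
EBIT = €6,277,378.50 − €3,614,600 = €2,662,778.50.
After interest of €1,063,722.00, pre-tax earnings = €1,599,056.50.
Degree of combined leverage = contribution ÷ (EBIT − I) = €6,277,378.50 ÷ €1,599,056.50 = 3.9257.
EPS therefore changes by 3.9257 × (-4.1%) = -16.1%.

-16.1%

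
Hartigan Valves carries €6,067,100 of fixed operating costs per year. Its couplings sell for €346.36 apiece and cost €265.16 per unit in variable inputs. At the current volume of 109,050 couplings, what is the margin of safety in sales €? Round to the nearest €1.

Unit CM = price − variable cost = €346.36 − €265.16 = €81.20. Break-even units = €6,067,100 ÷ €81.20 = 74,717.98; break-even revenue = 74,717.98 × €346.36 = €25,879,319.66.
Current sales = 109,050 × €346.36 = €37,770,558.00.
Margin of safety = €37,770,558.00 − €25,879,319.66 = €11,891,238.

€11,891,238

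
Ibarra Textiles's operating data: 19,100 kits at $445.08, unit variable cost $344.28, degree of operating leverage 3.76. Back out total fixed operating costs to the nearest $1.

$1,413,237

At 19,100 units, contribution = 19,100 × $100.80 = $1,925,280.00.
DOL = contribution / EBIT, so EBIT = $1,925,280.00 / 3.76 = $512,042.55.
And FC = contribution − EBIT = $1,925,280.00 − $512,042.55 = $1,413,237.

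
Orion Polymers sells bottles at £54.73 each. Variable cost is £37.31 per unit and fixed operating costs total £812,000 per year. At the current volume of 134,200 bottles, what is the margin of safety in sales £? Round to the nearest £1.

£4,793,632

Unit CM = price − variable cost = £54.73 − £37.31 = £17.42. Break-even units = £812,000 ÷ £17.42 = 46,613.09; break-even revenue = 46,613.09 × £54.73 = £2,551,134.33.
Actual sales revenue = 134,200 × £54.73 = £7,344,766.00.
Margin of safety = £7,344,766.00 − £2,551,134.33 = £4,793,632.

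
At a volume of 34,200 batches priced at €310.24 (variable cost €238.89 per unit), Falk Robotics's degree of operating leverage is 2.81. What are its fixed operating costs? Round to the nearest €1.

Total contribution margin = 34,200 × €71.35 = €2,440,170.00.
Since DOL = CM ÷ EBIT, EBIT = €2,440,170.00 ÷ 2.81 = €868,387.90.
And FC = contribution − EBIT = €2,440,170.00 − €868,387.90 = €1,571,782.

€1,571,782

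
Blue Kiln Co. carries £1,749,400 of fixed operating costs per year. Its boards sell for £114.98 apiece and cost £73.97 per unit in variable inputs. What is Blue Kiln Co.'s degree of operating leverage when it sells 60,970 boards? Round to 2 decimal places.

3.33

Total contribution margin = 60,970 × £41.01 = £2,500,379.70.
Subtracting fixed costs: EBIT = £2,500,379.70 − £1,749,400 = £750,979.70.
DOL = contribution ÷ EBIT = £2,500,379.70 ÷ £750,979.70 = 3.3295.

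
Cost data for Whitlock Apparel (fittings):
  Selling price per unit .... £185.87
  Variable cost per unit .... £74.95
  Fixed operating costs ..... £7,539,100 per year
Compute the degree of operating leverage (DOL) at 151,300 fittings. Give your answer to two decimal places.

1.82

Contribution at this volume is 151,300 × £110.92 = £16,782,196.00.
Subtracting fixed costs: EBIT = £16,782,196.00 − £7,539,100 = £9,243,096.00.
So DOL = total CM / EBIT = £16,782,196.00 / £9,243,096.00 = 1.8156.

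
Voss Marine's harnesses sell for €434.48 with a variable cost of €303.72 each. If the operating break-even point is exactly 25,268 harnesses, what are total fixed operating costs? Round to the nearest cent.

€3,304,043.68

Contribution margin per unit = €434.48 − €303.72 = €130.76.
Since BE = FC / CM, FC = 25,268 × €130.76 = €3,304,043.68.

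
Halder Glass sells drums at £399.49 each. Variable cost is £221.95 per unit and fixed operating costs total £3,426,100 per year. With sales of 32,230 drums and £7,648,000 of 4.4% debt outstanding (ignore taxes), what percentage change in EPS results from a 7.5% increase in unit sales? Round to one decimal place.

+21.9%

Total contribution margin = 32,230 × £177.54 = £5,722,114.20.
EBIT = £5,722,114.20 − £3,426,100 = £2,296,014.20.
Interest = £336,512.00, so EBIT − I = £1,959,502.20.
DCL = total CM / (EBIT − I) = £5,722,114.20 / £1,959,502.20 = 2.9202.
%ΔEPS = DCL × %ΔSales = 2.9202 × +7.5% = +21.9%.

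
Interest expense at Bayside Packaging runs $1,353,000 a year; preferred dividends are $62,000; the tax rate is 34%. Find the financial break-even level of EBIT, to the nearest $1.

$1,446,939

Preferred dividends are paid after tax, so their pre-tax equivalent is $62,000 ÷ (1 − 0.34) = $93,939.39.
Financial break-even EBIT = interest + D_p ÷ (1 − t) = $1,353,000 + $93,939.39 = $1,446,939.39.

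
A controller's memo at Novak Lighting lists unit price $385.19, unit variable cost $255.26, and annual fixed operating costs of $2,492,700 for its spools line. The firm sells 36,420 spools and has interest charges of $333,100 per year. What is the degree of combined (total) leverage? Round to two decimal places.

2.48

At 36,420 units, contribution = 36,420 × $129.93 = $4,732,050.60.
EBIT = $4,732,050.60 − $2,492,700 = $2,239,350.60. Interest = $333,100.00, so EBIT − I = $1,906,250.60.
DCL = contribution ÷ (EBIT − I) = $4,732,050.60 ÷ $1,906,250.60 = 2.4824.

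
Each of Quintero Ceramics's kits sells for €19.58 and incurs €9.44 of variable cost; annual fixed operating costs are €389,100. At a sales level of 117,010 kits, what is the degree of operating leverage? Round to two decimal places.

1.49

At 117,010 units, contribution = 117,010 × €10.14 = €1,186,481.40.
EBIT = €1,186,481.40 − €389,100 = €797,381.40.
Degree of operating leverage = €1,186,481.40 / €797,381.40 = 1.4880.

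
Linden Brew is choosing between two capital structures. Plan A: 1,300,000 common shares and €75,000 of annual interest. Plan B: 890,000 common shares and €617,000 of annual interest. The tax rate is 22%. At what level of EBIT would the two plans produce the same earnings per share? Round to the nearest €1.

€1,793,537

At indifference, (EBIT − 75,000)(1 − t)/1,300,000 = (EBIT − 617,000)(1 − t)/890,000.
The (1 − t) factor cancels: (EBIT − 75,000) × 890,000 = (EBIT − 617,000) × 1,300,000.
Solving, EBIT = (617,000·1,300,000 − 75,000·890,000) / (1,300,000 − 890,000) = 735,350,000,000 / 410,000 = 1,793,536.59.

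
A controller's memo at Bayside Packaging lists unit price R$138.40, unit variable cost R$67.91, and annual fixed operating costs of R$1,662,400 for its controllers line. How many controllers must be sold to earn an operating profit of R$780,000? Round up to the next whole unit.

34,649 controllers

Unit CM = price − variable cost = R$138.40 − R$67.91 = R$70.49.
Required volume = (fixed costs + target profit) ÷ CM = (R$1,662,400 + R$780,000) ÷ R$70.49 = 34,648.89, so 34,649 controllers.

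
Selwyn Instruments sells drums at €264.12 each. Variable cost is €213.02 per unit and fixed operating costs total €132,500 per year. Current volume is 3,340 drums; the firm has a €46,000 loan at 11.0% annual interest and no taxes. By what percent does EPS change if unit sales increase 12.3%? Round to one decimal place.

+63.4%

Contribution at this volume is 3,340 × €51.10 = €170,674.00.
EBIT = €170,674.00 − €132,500 = €38,174.00.
Interest = €5,060.00, so EBIT − I = €33,114.00.
Degree of combined leverage = contribution ÷ (EBIT − I) = €170,674.00 ÷ €33,114.00 = 5.1541.
%ΔEPS = DCL × %ΔSales = 5.1541 × +12.3% = +63.4%.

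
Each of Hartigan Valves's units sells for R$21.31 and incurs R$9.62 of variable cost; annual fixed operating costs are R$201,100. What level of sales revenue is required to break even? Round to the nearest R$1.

CM per unit = R$21.31 − R$9.62 = R$11.69; CM ratio = R$11.69 / R$21.31 = 0.5486.
Break-even revenue = fixed costs × price ÷ CM = R$201,100 × R$21.31 ÷ R$11.69 = R$366,590.

R$366,590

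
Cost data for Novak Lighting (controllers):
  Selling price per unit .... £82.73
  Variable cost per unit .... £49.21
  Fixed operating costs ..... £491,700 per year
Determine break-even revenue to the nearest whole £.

Contribution margin per unit = £82.73 − £49.21 = £33.52, a CM ratio of £33.52 ÷ £82.73 = 0.4052.
Break-even sales = FC ÷ CM ratio = £491,700 × £82.73 / £33.52 = £1,213,554.

£1,213,554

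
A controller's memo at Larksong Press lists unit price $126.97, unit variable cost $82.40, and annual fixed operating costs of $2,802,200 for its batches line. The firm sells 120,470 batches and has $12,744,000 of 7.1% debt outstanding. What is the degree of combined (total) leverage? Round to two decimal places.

Contribution at this volume is 120,470 × $44.57 = $5,369,347.90.
Operating income = contribution − fixed costs = $5,369,347.90 − $2,802,200 = $2,567,147.90. Interest = $904,824.00, so EBIT − I = $1,662,323.90.
DCL = contribution ÷ (EBIT − I) = $5,369,347.90 ÷ $1,662,323.90 = 3.2300.

3.23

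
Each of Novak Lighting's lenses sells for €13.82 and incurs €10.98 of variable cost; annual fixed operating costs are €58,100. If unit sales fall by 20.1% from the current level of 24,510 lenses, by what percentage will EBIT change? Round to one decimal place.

-121.6%

At 24,510 units, contribution = 24,510 × €2.84 = €69,608.40.
EBIT = €69,608.40 − €58,100 = €11,508.40.
DOL = contribution ÷ EBIT = €69,608.40 ÷ €11,508.40 = 6.0485.
So EBIT moves 6.0485 × (-20.1%) = -121.6%.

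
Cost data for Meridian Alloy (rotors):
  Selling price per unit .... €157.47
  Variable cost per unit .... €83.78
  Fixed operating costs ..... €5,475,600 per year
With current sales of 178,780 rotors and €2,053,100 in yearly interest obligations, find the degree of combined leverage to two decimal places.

Contribution at this volume is 178,780 × €73.69 = €13,174,298.20.
Operating income = contribution − fixed costs = €13,174,298.20 − €5,475,600 = €7,698,698.20. Interest = €2,053,100.00, so EBIT − I = €5,645,598.20.
Degree of total leverage = total CM / (EBIT − interest) = €13,174,298.20 / €5,645,598.20 = 2.3336.

2.33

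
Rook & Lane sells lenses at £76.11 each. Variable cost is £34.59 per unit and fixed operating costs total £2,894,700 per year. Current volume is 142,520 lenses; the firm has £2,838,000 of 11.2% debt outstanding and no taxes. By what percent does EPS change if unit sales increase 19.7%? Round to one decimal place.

+43.1%

At 142,520 units, contribution = 142,520 × £41.52 = £5,917,430.40.
Operating income = contribution − fixed costs = £5,917,430.40 − £2,894,700 = £3,022,730.40.
After interest of £317,856.00, pre-tax earnings = £2,704,874.40.
Degree of combined leverage = contribution ÷ (EBIT − I) = £5,917,430.40 ÷ £2,704,874.40 = 2.1877.
EPS therefore changes by 2.1877 × (+19.7%) = +43.1%.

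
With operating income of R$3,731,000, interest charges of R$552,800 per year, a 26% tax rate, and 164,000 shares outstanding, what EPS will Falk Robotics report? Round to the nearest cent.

Interest = R$552,800.00, so EBT = R$3,731,000 − R$552,800.00 = R$3,178,200.00.
After tax at 26%: net income = R$3,178,200.00 × 0.74 = R$2,351,868.00.
EPS = R$2,351,868.00 ÷ 164,000 = R$14.34.

R$14.34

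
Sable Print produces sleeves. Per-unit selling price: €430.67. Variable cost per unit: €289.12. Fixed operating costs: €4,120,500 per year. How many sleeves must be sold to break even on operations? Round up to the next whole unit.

Unit CM = price − variable cost = €430.67 − €289.12 = €141.55.
Break-even volume = fixed costs ÷ CM per unit = €4,120,500 ÷ €141.55 = 29,109.86, so 29,110 sleeves.

29,110 sleeves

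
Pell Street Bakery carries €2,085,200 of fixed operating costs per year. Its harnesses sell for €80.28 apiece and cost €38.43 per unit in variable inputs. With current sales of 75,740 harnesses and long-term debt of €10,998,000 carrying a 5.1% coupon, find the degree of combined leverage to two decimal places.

Contribution at this volume is 75,740 × €41.85 = €3,169,719.00.
Operating income = contribution − fixed costs = €3,169,719.00 − €2,085,200 = €1,084,519.00. Interest = €560,898.00, so EBIT − I = €523,621.00.
DCL = contribution ÷ (EBIT − I) = €3,169,719.00 ÷ €523,621.00 = 6.0535.

6.05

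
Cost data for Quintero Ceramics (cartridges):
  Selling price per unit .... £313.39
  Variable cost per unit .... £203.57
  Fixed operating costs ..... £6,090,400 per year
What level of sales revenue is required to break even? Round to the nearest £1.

£17,379,990

CM per unit = £313.39 − £203.57 = £109.82; CM ratio = £109.82 / £313.39 = 0.3504.
Break-even sales = FC ÷ CM ratio = £6,090,400 × £313.39 / £109.82 = £17,379,990.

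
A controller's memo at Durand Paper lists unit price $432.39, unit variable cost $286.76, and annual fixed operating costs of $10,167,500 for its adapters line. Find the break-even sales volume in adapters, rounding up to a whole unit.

Each unit contributes $432.39 − $286.76 = $145.63.
Break-even volume = fixed costs ÷ CM per unit = $10,167,500 ÷ $145.63 = 69,817.35, so 69,818 adapters.

69,818 adapters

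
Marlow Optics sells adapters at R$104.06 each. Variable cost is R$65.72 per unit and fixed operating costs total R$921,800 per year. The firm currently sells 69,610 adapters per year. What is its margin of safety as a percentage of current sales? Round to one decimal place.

Unit CM = price − variable cost = R$104.06 − R$65.72 = R$38.34. Break-even units = R$921,800 ÷ R$38.34 = 24,042.78; break-even revenue = 24,042.78 × R$104.06 = R$2,501,891.18.
Actual sales revenue = 69,610 × R$104.06 = R$7,243,616.60.
Margin of safety = (R$7,243,616.60 − R$2,501,891.18) ÷ R$7,243,616.60 = 65.5%.

65.5%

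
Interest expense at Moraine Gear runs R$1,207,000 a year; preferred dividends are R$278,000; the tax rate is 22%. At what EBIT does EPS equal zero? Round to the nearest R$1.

Grossing the preferred dividend up to pre-tax terms: R$278,000 / (1 − 0.22) = R$356,410.26.
EPS = 0 when EBIT covers interest plus the pre-tax preferred burden: R$1,207,000 + R$356,410.26 = R$1,563,410.26.

R$1,563,410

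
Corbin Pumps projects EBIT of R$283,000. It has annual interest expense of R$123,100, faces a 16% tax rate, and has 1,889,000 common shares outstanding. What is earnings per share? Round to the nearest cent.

R$0.07

Interest = R$123,100.00, so EBT = R$283,000 − R$123,100.00 = R$159,900.00.
After tax at 16%: net income = R$159,900.00 × 0.84 = R$134,316.00.
EPS = R$134,316.00 ÷ 1,889,000 = R$0.07.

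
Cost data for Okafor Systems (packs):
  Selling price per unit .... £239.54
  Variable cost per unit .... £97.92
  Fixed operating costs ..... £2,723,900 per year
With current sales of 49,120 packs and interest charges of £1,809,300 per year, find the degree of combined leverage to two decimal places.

2.87

Total contribution margin = 49,120 × £141.62 = £6,956,374.40.
Subtracting fixed costs: EBIT = £6,956,374.40 − £2,723,900 = £4,232,474.40. Interest = £1,809,300.00, so EBIT − I = £2,423,174.40.
Degree of total leverage = total CM / (EBIT − interest) = £6,956,374.40 / £2,423,174.40 = 2.8708.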